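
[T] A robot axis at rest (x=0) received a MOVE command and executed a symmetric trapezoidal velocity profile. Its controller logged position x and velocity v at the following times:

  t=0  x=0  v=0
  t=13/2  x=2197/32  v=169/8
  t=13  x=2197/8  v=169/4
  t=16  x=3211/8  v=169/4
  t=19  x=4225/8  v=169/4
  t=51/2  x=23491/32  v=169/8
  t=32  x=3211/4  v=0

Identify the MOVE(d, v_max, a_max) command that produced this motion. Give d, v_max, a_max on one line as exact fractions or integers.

final state: t=32, x=3211/4, v=0 → d = 3211/4
a_max = (169/8−0)/(13/2−0) = 13/4
max v = 169/4 over t∈[13,19] → v_max = 169/4
check: 169/4·(13+6) = 3211/4 ✓

d=3211/4 v_max=169/4 a_max=13/4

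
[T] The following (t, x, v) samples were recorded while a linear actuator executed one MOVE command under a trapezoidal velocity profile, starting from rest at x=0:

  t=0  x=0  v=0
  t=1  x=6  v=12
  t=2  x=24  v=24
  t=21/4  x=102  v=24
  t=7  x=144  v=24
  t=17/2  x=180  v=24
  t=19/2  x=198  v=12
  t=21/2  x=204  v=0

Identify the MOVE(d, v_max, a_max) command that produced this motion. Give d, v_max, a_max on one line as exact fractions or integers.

final state: t=21/2, x=204, v=0 → d = 204
a_max = (12−0)/(1−0) = 12
max v = 24 over t∈[2,17/2] → v_max = 24
check: 24·(2+13/2) = 204 ✓

d=204 v_max=24 a_max=12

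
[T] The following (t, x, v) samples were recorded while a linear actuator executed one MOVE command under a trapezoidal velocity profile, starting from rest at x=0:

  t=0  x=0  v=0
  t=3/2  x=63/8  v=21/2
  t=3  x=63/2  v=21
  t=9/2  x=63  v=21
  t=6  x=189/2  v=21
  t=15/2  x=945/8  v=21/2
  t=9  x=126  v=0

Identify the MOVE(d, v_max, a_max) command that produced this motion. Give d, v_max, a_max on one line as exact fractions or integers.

d=126 v_max=21 a_max=7

final state: t=9, x=126, v=0 → d = 126
a_max = (21/2−0)/(3/2−0) = 7
max v = 21 over t∈[3,6] → v_max = 21
check: 21·(3+3) = 126 ✓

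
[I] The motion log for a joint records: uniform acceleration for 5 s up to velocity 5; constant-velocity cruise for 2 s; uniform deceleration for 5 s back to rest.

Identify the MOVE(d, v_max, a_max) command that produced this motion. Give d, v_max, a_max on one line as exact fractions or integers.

a_max = 5/5 = 1
d_a = ½·5·5 = 25/2; d_c = 5·2 = 10
d = 2·25/2 + 10 = 35
t_c = 2 > 0 ⇒ limit active, v_max = 5

d=35 v_max=5 a_max=1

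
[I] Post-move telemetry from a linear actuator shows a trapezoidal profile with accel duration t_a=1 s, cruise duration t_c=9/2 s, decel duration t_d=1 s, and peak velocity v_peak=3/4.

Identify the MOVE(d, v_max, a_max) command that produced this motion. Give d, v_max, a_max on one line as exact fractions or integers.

a_max = (3/4)/1 = 3/4
d_a = ½·3/4·1 = 3/8; d_c = 3/4·9/2 = 27/8
d = 2·3/8 + 27/8 = 33/8
t_c = 9/2 > 0 → v_max = v_peak = 3/4

d=33/8 v_max=3/4 a_max=3/4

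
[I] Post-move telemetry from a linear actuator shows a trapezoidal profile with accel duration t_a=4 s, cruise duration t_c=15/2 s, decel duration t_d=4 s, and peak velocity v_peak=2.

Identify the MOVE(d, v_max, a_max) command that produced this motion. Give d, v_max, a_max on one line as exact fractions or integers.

a_max = 2/4 = 1/2
d_a = ½·2·4 = 4; d_c = 2·15/2 = 15
d = 2·4 + 15 = 23
t_c = 15/2 > 0 so v_max = 2

d=23 v_max=2 a_max=1/2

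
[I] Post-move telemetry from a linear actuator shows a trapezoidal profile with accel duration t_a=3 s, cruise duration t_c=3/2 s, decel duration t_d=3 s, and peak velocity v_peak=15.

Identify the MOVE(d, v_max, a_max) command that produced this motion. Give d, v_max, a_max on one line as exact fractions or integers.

a_max = 15/3 = 5
d_a = ½·15·3 = 45/2; d_c = 15·3/2 = 45/2
d = 2·45/2 + 45/2 = 135/2
t_c = 3/2 > 0 so v_max = 15

d=135/2 v_max=15 a_max=5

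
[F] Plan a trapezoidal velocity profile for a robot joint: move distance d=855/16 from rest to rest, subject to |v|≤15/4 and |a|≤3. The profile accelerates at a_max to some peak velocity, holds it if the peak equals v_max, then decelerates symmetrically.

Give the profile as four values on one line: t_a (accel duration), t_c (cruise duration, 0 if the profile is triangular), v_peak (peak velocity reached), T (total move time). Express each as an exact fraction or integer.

vₘ²/aₘ = (15/4)²/3 = 75/16
855/16 ≥ 75/16 so v_max reached
t_a = (15/4)/3 = 5/4; v_peak = 15/4
d_cruise = 855/16 − 75/16 = 195/4; t_c = (195/4)/(15/4) = 13
T = 2·5/4 + 13 = 31/2

t_a=5/4 t_c=13 v_peak=15/4 T=31/2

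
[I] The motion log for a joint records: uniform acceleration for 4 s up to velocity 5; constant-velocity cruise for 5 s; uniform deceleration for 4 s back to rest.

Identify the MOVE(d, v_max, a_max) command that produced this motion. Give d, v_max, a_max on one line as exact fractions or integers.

a_max = 5/4
d_a = ½·5·4 = 10; d_c = 5·5 = 25
d = 2·10 + 25 = 45
t_c = 5 > 0 ⇒ limit active, v_max = 5

d=45 v_max=5 a_max=5/4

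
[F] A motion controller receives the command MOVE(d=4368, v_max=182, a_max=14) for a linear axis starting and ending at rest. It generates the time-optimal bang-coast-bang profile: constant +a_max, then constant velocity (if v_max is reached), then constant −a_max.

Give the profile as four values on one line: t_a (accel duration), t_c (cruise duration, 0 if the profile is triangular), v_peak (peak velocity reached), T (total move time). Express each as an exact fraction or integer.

v_max²/a_max = 182²/14 = 2366
4368 ≥ 2366 ⇒ cruise phase
t_a = 182/14 = 13; v_peak = 182
d_cruise = 4368 − 2366 = 2002; t_c = 2002/182 = 11
T = 2·13 + 11 = 37

t_a=13 t_c=11 v_peak=182 T=37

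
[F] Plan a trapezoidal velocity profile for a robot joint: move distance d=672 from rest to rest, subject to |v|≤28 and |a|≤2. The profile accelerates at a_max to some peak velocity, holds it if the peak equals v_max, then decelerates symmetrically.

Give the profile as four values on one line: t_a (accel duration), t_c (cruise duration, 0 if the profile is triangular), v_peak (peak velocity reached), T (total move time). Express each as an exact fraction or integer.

t_a=14 t_c=10 v_peak=28 T=38

(v_max)²/a_max = 28²/2 = 392
672 ≥ 392 so v_max reached
t_a = 28/2 = 14; v_peak = 28
d_cruise = 672 − 392 = 280; t_c = 280/28 = 10
T = 2·14 + 10 = 38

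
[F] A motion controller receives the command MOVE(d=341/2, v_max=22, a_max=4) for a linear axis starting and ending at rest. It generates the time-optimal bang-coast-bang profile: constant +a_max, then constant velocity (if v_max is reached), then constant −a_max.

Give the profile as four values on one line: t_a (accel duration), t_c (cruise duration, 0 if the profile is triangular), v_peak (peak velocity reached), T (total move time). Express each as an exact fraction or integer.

v_max²/a_max = 22²/4 = 121
341/2 ≥ 121 → trapezoidal
t_a = 22/4 = 11/2; v_peak = 22
d_cruise = 341/2 − 121 = 99/2; t_c = (99/2)/22 = 9/4
T = 2·11/2 + 9/4 = 53/4

t_a=11/2 t_c=9/4 v_peak=22 T=53/4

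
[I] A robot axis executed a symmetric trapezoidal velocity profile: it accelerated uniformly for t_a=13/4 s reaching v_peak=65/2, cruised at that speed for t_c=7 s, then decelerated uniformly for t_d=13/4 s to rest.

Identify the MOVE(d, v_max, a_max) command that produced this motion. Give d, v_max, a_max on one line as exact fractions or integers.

d=2665/8 v_max=65/2 a_max=10

a_max = (65/2)/(13/4) = 10
d_a = ½·65/2·13/4 = 845/16; d_c = 65/2·7 = 455/2
d = 2·845/16 + 455/2 = 2665/8
t_c = 7 > 0 → v_max = v_peak = 65/2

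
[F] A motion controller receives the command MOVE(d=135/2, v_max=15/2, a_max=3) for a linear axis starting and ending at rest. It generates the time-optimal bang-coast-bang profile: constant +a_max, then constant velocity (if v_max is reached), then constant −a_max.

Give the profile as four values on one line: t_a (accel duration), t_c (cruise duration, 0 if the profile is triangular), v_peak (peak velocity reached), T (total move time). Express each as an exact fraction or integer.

(v_max)²/a_max = (15/2)²/3 = 75/4
135/2 ≥ 75/4 ⇒ cruise phase
t_a = (15/2)/3 = 5/2; v_peak = 15/2
d_cruise = 135/2 − 75/4 = 195/4; t_c = (195/4)/(15/2) = 13/2
T = 2·5/2 + 13/2 = 23/2

t_a=5/2 t_c=13/2 v_peak=15/2 T=23/2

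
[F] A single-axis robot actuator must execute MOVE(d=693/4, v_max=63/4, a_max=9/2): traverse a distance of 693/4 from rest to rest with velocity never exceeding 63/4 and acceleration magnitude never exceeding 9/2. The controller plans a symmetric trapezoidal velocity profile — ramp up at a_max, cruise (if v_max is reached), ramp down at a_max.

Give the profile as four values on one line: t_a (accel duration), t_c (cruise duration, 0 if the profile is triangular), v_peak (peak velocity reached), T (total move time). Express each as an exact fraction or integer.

t_a=7/2 t_c=15/2 v_peak=63/4 T=29/2

v_max²/a_max = (63/4)²/(9/2) = 441/8
693/4 ≥ 441/8 so v_max reached
t_a = (63/4)/(9/2) = 7/2; v_peak = 63/4
d_cruise = 693/4 − 441/8 = 945/8; t_c = (945/8)/(63/4) = 15/2
T = 2·7/2 + 15/2 = 29/2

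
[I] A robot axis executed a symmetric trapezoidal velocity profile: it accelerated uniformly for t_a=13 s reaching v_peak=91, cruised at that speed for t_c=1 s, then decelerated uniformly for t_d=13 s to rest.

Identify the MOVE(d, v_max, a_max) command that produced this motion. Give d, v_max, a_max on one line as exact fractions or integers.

a_max = 91/13 = 7
d_a = ½·91·13 = 1183/2; d_c = 91·1 = 91
d = 2·1183/2 + 91 = 1274
t_c = 1 > 0 ⇒ limit active, v_max = 91

d=1274 v_max=91 a_max=7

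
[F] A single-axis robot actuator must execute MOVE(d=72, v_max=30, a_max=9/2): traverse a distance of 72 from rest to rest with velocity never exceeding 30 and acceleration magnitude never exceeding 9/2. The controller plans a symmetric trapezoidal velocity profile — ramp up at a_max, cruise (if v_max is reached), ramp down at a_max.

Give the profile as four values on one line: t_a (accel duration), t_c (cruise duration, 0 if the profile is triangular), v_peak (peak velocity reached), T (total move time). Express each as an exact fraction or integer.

t_a=4 t_c=0 v_peak=18 T=8

(v_max)²/a_max = 30²/(9/2) = 200
72 < 200 ⇒ no cruise
v_peak = √(72·9/2) = √324 = 18
t_a = 18/(9/2) = 4; t_c = 0
T = 2·4 = 8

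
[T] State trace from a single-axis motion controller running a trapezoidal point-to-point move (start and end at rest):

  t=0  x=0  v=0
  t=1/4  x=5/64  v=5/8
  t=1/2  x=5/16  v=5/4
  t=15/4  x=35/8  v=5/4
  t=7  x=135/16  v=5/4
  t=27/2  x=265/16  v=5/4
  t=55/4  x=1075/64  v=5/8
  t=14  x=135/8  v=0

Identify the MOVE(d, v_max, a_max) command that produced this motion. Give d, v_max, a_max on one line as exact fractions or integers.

final state: t=14, x=135/8, v=0 → d = 135/8
a_max = (5/8−0)/(1/4−0) = 5/2
max v = 5/4 over t∈[1/2,27/2] → v_max = 5/4
check: 5/4·(1/2+13) = 135/8 ✓

d=135/8 v_max=5/4 a_max=5/2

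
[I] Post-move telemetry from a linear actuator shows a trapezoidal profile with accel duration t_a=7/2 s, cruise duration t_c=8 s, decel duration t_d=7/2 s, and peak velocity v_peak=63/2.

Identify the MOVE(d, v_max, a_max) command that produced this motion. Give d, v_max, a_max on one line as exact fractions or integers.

d=1449/4 v_max=63/2 a_max=9

a_max = (63/2)/(7/2) = 9
d_a = ½·63/2·7/2 = 441/8; d_c = 63/2·8 = 252
d = 2·441/8 + 252 = 1449/4
t_c = 8 > 0 so v_max = 63/2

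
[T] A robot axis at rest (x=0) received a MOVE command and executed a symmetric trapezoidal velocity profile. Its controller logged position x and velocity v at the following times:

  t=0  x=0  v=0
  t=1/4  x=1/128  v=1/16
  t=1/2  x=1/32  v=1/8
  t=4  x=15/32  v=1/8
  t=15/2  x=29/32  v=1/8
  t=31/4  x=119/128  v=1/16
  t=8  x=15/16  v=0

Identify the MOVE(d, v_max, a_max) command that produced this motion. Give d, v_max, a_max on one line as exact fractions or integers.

final state: t=8, x=15/16, v=0 → d = 15/16
a_max = (1/16−0)/(1/4−0) = 1/4
max v = 1/8 over t∈[1/2,15/2] → v_max = 1/8
check: 1/8·(1/2+7) = 15/16 ✓

d=15/16 v_max=1/8 a_max=1/4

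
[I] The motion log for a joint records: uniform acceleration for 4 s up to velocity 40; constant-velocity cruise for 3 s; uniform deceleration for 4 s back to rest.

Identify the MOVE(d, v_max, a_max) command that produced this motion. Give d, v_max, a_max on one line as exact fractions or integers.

d=280 v_max=40 a_max=10

a_max = 40/4 = 10
d_a = ½·40·4 = 80; d_c = 40·3 = 120
d = 2·80 + 120 = 280
t_c = 3 > 0 → v_max = v_peak = 40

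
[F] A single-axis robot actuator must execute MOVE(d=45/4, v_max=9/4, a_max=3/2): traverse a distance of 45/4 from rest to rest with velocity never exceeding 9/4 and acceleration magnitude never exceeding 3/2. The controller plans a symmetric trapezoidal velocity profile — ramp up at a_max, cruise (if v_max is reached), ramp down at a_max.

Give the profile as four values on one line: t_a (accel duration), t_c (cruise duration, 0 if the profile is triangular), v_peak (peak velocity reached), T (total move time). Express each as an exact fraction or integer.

t_a=3/2 t_c=7/2 v_peak=9/4 T=13/2

(v_max)²/a_max = (9/4)²/(3/2) = 27/8
45/4 ≥ 27/8 ⇒ cruise phase
t_a = (9/4)/(3/2) = 3/2; v_peak = 9/4
d_cruise = 45/4 − 27/8 = 63/8; t_c = (63/8)/(9/4) = 7/2
T = 2·3/2 + 7/2 = 13/2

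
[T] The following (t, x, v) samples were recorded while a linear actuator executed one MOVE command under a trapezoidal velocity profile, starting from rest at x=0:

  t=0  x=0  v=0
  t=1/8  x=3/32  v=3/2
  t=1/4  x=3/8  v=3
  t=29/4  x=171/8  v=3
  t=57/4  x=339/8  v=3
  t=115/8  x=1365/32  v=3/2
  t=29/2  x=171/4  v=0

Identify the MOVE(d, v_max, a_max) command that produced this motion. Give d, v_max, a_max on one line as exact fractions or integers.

final state: t=29/2, x=171/4, v=0 → d = 171/4
a_max = (3/2−0)/(1/8−0) = 12
max v = 3 over t∈[1/4,57/4] → v_max = 3
check: 3·(1/4+14) = 171/4 ✓

d=171/4 v_max=3 a_max=12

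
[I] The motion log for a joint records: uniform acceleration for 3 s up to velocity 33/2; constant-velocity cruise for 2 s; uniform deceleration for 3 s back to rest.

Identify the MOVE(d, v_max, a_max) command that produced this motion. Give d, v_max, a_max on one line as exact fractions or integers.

d=165/2 v_max=33/2 a_max=11/2

a_max = (33/2)/3 = 11/2
d_a = ½·33/2·3 = 99/4; d_c = 33/2·2 = 33
d = 2·99/4 + 33 = 165/2
t_c = 2 > 0 ⇒ limit active, v_max = 33/2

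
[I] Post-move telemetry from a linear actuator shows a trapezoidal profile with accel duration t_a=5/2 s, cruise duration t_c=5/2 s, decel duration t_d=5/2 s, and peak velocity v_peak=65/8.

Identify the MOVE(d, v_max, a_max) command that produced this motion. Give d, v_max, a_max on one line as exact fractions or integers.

d=325/8 v_max=65/8 a_max=13/4

a_max = (65/8)/(5/2) = 13/4
d_a = ½·65/8·5/2 = 325/32; d_c = 65/8·5/2 = 325/16
d = 2·325/32 + 325/16 = 325/8
t_c = 5/2 > 0 → v_max = v_peak = 65/8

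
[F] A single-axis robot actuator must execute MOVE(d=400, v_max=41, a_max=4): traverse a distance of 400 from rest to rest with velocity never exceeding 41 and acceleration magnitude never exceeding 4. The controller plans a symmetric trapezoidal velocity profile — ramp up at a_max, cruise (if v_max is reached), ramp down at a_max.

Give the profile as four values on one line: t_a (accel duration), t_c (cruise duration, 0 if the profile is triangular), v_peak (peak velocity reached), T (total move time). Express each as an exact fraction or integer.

t_a=10 t_c=0 v_peak=40 T=20

vₘ²/aₘ = 41²/4 = 1681/4
400 < 1681/4 so t_c = 0
v_peak = √(400·4) = √1600 = 40
t_a = 40/4 = 10; t_c = 0
T = 2·10 = 20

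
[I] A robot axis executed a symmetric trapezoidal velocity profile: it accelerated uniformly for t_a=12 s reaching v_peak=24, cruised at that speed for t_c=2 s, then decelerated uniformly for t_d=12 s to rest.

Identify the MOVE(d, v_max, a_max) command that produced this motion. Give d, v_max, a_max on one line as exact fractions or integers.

d=336 v_max=24 a_max=2

a_max = 24/12 = 2
d_a = ½·24·12 = 144; d_c = 24·2 = 48
d = 2·144 + 48 = 336
t_c = 2 > 0 ⇒ limit active, v_max = 24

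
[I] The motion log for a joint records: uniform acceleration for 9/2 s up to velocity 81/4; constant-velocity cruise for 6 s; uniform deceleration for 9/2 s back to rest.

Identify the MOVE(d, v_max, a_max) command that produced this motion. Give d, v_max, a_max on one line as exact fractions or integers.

a_max = (81/4)/(9/2) = 9/2
d_a = ½·81/4·9/2 = 729/16; d_c = 81/4·6 = 243/2
d = 2·729/16 + 243/2 = 1701/8
t_c = 6 > 0 → v_max = v_peak = 81/4

d=1701/8 v_max=81/4 a_max=9/2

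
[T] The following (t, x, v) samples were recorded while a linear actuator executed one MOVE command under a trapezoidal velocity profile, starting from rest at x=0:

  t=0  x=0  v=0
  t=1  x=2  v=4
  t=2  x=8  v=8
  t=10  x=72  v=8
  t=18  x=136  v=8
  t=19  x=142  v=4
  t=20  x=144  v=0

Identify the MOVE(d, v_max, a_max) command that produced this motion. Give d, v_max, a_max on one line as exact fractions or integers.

d=144 v_max=8 a_max=4

final state: t=20, x=144, v=0 → d = 144
a_max = (4−0)/(1−0) = 4
max v = 8 over t∈[2,18] → v_max = 8
check: 8·(2+16) = 144 ✓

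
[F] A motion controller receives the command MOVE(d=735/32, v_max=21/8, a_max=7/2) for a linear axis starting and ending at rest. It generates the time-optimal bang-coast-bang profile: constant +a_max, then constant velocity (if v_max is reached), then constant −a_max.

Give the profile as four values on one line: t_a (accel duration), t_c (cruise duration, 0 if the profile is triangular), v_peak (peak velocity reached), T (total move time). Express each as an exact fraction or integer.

v_max²/a_max = (21/8)²/(7/2) = 63/32
735/32 ≥ 63/32 so v_max reached
t_a = (21/8)/(7/2) = 3/4; v_peak = 21/8
d_cruise = 735/32 − 63/32 = 21; t_c = 21/(21/8) = 8
T = 2·3/4 + 8 = 19/2

t_a=3/4 t_c=8 v_peak=21/8 T=19/2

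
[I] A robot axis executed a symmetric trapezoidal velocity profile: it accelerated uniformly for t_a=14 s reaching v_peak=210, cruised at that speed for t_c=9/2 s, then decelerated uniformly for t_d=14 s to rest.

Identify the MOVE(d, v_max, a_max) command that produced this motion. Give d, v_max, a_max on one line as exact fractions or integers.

d=3885 v_max=210 a_max=15

a_max = 210/14 = 15
d_a = ½·210·14 = 1470; d_c = 210·9/2 = 945
d = 2·1470 + 945 = 3885
t_c = 9/2 > 0 → v_max = v_peak = 210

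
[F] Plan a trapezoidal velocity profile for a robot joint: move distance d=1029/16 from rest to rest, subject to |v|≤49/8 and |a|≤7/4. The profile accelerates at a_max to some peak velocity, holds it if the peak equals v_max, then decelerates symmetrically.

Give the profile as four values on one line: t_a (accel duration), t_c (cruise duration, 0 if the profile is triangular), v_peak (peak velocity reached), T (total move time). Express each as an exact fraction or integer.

(v_max)²/a_max = (49/8)²/(7/4) = 343/16
1029/16 ≥ 343/16 → trapezoidal
t_a = (49/8)/(7/4) = 7/2; v_peak = 49/8
d_cruise = 1029/16 − 343/16 = 343/8; t_c = (343/8)/(49/8) = 7
T = 2·7/2 + 7 = 14

t_a=7/2 t_c=7 v_peak=49/8 T=14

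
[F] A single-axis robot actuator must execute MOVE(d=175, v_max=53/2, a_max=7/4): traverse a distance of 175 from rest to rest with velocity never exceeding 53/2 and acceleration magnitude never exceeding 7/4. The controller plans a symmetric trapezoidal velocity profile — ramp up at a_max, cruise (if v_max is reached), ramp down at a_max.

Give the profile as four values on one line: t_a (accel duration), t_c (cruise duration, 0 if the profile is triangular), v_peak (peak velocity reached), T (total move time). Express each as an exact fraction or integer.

t_a=10 t_c=0 v_peak=35/2 T=20

vₘ²/aₘ = (53/2)²/(7/4) = 2809/7
175 < 2809/7 → triangular
v_peak = √(175·7/4) = √(1225/4) = 35/2
t_a = (35/2)/(7/4) = 10; t_c = 0
T = 2·10 = 20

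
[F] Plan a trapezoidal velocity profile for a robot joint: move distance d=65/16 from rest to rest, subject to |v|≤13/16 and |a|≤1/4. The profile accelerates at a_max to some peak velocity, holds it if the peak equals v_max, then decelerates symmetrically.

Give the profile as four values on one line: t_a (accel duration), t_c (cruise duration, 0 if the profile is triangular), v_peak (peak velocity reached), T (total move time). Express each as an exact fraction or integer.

(v_max)²/a_max = (13/16)²/(1/4) = 169/64
65/16 ≥ 169/64 → trapezoidal
t_a = (13/16)/(1/4) = 13/4; v_peak = 13/16
d_cruise = 65/16 − 169/64 = 91/64; t_c = (91/64)/(13/16) = 7/4
T = 2·13/4 + 7/4 = 33/4

t_a=13/4 t_c=7/4 v_peak=13/16 T=33/4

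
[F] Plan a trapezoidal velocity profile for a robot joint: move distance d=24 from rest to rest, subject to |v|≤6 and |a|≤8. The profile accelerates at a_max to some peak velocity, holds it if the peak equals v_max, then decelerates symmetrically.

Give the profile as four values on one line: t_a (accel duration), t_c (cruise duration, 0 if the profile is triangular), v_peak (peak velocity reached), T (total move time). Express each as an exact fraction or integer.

t_a=3/4 t_c=13/4 v_peak=6 T=19/4

v_max²/a_max = 6²/8 = 9/2
24 ≥ 9/2 ⇒ cruise phase
t_a = 6/8 = 3/4; v_peak = 6
d_cruise = 24 − 9/2 = 39/2; t_c = (39/2)/6 = 13/4
T = 2·3/4 + 13/4 = 19/4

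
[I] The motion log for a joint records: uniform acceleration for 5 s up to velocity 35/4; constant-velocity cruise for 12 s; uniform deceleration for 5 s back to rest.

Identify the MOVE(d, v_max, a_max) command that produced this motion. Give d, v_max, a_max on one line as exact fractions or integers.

a_max = (35/4)/5 = 7/4
d_a = ½·35/4·5 = 175/8; d_c = 35/4·12 = 105
d = 2·175/8 + 105 = 595/4
t_c = 12 > 0 ⇒ limit active, v_max = 35/4

d=595/4 v_max=35/4 a_max=7/4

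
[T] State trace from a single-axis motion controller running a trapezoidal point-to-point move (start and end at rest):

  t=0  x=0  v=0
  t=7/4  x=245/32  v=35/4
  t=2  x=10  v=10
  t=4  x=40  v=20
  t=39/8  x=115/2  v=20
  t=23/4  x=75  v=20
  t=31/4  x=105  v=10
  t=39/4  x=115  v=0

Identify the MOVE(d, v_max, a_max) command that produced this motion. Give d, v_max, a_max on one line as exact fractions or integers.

d=115 v_max=20 a_max=5

final state: t=39/4, x=115, v=0 → d = 115
a_max = (35/4−0)/(7/4−0) = 5
max v = 20 over t∈[4,23/4] → v_max = 20
check: 20·(4+7/4) = 115 ✓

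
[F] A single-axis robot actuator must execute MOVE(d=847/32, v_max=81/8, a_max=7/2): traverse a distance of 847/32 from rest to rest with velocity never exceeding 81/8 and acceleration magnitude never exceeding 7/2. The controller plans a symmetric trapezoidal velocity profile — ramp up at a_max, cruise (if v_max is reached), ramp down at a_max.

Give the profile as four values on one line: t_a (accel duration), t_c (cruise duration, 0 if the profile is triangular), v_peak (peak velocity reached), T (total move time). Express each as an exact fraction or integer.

v_max²/a_max = (81/8)²/(7/2) = 6561/224
847/32 < 6561/224 ⇒ no cruise
v_peak = √(847/32·7/2) = √(5929/64) = 77/8
t_a = (77/8)/(7/2) = 11/4; t_c = 0
T = 2·11/4 = 11/2

t_a=11/4 t_c=0 v_peak=77/8 T=11/2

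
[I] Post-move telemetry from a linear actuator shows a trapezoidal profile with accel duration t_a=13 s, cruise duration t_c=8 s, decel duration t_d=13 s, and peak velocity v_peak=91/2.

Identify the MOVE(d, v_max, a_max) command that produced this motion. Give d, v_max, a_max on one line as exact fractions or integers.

d=1911/2 v_max=91/2 a_max=7/2

a_max = (91/2)/13 = 7/2
d_a = ½·91/2·13 = 1183/4; d_c = 91/2·8 = 364
d = 2·1183/4 + 364 = 1911/2
t_c = 8 > 0 → v_max = v_peak = 91/2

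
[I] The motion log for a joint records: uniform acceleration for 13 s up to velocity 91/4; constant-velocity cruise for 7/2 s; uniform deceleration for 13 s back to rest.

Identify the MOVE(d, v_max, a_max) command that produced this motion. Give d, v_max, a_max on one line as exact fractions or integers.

d=3003/8 v_max=91/4 a_max=7/4

a_max = (91/4)/13 = 7/4
d_a = ½·91/4·13 = 1183/8; d_c = 91/4·7/2 = 637/8
d = 2·1183/8 + 637/8 = 3003/8
t_c = 7/2 > 0 ⇒ limit active, v_max = 91/4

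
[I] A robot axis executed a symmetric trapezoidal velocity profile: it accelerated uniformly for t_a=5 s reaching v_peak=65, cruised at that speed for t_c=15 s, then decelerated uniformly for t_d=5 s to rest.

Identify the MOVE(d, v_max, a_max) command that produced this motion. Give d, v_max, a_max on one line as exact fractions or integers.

a_max = 65/5 = 13
d_a = ½·65·5 = 325/2; d_c = 65·15 = 975
d = 2·325/2 + 975 = 1300
t_c = 15 > 0 so v_max = 65

d=1300 v_max=65 a_max=13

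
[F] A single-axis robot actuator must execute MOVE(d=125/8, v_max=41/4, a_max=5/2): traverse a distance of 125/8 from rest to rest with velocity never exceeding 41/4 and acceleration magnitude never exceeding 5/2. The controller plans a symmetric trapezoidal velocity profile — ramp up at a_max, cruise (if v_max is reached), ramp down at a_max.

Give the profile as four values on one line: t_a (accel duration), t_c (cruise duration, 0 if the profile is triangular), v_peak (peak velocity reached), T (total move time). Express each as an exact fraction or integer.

vₘ²/aₘ = (41/4)²/(5/2) = 1681/40
125/8 < 1681/40 ⇒ no cruise
v_peak = √(125/8·5/2) = √(625/16) = 25/4
t_a = (25/4)/(5/2) = 5/2; t_c = 0
T = 2·5/2 = 5

t_a=5/2 t_c=0 v_peak=25/4 T=5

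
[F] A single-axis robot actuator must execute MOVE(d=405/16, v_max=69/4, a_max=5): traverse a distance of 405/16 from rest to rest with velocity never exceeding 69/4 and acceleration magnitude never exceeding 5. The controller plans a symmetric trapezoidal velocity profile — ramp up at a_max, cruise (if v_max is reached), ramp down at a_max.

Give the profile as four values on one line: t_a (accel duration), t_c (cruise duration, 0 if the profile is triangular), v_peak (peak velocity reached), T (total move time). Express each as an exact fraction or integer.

t_a=9/4 t_c=0 v_peak=45/4 T=9/2

v_max²/a_max = (69/4)²/5 = 4761/80
405/16 < 4761/80 ⇒ no cruise
v_peak = √(405/16·5) = √(2025/16) = 45/4
t_a = (45/4)/5 = 9/4; t_c = 0
T = 2·9/4 = 9/2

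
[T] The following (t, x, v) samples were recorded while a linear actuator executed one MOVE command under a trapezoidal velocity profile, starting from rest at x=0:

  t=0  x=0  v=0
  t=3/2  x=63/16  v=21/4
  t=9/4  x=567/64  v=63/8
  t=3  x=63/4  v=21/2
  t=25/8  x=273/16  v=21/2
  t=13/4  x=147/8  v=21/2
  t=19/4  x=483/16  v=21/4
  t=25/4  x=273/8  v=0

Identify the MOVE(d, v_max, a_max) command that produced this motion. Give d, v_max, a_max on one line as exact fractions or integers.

final state: t=25/4, x=273/8, v=0 → d = 273/8
a_max = (21/4−0)/(3/2−0) = 7/2
max v = 21/2 over t∈[3,13/4] → v_max = 21/2
check: 21/2·(3+1/4) = 273/8 ✓

d=273/8 v_max=21/2 a_max=7/2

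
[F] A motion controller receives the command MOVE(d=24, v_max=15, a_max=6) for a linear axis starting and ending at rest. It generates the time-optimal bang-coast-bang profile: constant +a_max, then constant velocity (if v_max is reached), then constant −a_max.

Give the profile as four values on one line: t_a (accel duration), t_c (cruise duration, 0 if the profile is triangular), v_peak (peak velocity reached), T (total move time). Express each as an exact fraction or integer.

vₘ²/aₘ = 15²/6 = 75/2
24 < 75/2 ⇒ no cruise
v_peak = √(24·6) = √144 = 12
t_a = 12/6 = 2; t_c = 0
T = 2·2 = 4

t_a=2 t_c=0 v_peak=12 T=4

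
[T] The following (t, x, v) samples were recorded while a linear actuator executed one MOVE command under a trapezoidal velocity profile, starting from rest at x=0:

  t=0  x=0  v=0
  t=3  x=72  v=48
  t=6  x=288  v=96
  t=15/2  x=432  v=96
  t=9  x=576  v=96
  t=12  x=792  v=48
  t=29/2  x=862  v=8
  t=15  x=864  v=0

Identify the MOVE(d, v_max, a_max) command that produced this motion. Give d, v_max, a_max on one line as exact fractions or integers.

d=864 v_max=96 a_max=16

final state: t=15, x=864, v=0 → d = 864
a_max = (48−0)/(3−0) = 16
max v = 96 over t∈[6,9] → v_max = 96
check: 96·(6+3) = 864 ✓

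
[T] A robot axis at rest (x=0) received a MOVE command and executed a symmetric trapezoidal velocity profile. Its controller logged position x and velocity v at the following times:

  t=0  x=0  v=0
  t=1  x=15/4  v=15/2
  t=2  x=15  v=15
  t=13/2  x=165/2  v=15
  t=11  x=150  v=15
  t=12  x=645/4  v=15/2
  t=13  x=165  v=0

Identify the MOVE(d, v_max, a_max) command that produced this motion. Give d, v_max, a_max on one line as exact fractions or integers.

final state: t=13, x=165, v=0 → d = 165
a_max = (15/2−0)/(1−0) = 15/2
max v = 15 over t∈[2,11] → v_max = 15
check: 15·(2+9) = 165 ✓

d=165 v_max=15 a_max=15/2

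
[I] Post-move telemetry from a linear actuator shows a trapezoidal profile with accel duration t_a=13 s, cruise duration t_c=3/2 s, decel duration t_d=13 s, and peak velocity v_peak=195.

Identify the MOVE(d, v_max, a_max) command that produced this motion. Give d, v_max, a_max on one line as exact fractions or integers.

a_max = 195/13 = 15
d_a = ½·195·13 = 2535/2; d_c = 195·3/2 = 585/2
d = 2·2535/2 + 585/2 = 5655/2
t_c = 3/2 > 0 → v_max = v_peak = 195

d=5655/2 v_max=195 a_max=15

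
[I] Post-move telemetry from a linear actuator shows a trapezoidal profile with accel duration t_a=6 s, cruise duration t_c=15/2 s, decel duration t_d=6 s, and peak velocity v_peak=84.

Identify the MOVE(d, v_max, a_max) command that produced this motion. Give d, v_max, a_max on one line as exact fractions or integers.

d=1134 v_max=84 a_max=14

a_max = 84/6 = 14
d_a = ½·84·6 = 252; d_c = 84·15/2 = 630
d = 2·252 + 630 = 1134
t_c = 15/2 > 0 ⇒ limit active, v_max = 84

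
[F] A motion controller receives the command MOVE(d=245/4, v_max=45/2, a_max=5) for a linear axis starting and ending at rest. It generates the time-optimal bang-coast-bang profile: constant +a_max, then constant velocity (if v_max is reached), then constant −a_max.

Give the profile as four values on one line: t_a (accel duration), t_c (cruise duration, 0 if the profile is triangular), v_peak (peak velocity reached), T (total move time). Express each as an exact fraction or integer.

t_a=7/2 t_c=0 v_peak=35/2 T=7

(v_max)²/a_max = (45/2)²/5 = 405/4
245/4 < 405/4 ⇒ no cruise
v_peak = √(245/4·5) = √(1225/4) = 35/2
t_a = (35/2)/5 = 7/2; t_c = 0
T = 2·7/2 = 7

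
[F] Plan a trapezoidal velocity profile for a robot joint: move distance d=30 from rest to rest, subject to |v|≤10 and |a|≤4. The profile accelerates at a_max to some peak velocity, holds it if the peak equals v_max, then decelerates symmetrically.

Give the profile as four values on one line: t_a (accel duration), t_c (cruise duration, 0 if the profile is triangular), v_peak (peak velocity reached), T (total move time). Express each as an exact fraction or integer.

v_max²/a_max = 10²/4 = 25
30 ≥ 25 ⇒ cruise phase
t_a = 10/4 = 5/2; v_peak = 10
d_cruise = 30 − 25 = 5; t_c = 5/10 = 1/2
T = 2·5/2 + 1/2 = 11/2

t_a=5/2 t_c=1/2 v_peak=10 T=11/2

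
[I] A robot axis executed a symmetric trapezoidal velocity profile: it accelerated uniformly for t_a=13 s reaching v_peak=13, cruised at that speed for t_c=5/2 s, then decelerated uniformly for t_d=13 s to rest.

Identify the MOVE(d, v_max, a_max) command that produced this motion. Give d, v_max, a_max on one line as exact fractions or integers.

a_max = 13/13 = 1
d_a = ½·13·13 = 169/2; d_c = 13·5/2 = 65/2
d = 2·169/2 + 65/2 = 403/2
t_c = 5/2 > 0 → v_max = v_peak = 13

d=403/2 v_max=13 a_max=1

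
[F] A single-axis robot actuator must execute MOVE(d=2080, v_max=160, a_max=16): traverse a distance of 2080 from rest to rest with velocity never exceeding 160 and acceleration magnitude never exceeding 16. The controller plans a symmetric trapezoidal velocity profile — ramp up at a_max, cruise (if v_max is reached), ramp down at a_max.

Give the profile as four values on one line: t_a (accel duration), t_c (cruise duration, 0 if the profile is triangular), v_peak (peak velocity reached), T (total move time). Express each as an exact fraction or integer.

v_max²/a_max = 160²/16 = 1600
2080 ≥ 1600 → trapezoidal
t_a = 160/16 = 10; v_peak = 160
d_cruise = 2080 − 1600 = 480; t_c = 480/160 = 3
T = 2·10 + 3 = 23

t_a=10 t_c=3 v_peak=160 T=23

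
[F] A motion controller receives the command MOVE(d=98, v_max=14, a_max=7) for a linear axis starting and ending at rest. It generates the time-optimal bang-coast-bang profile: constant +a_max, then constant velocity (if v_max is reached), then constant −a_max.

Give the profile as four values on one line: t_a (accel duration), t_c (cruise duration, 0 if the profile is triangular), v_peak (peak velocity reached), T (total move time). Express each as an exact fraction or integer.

(v_max)²/a_max = 14²/7 = 28
98 ≥ 28 ⇒ cruise phase
t_a = 14/7 = 2; v_peak = 14
d_cruise = 98 − 28 = 70; t_c = 70/14 = 5
T = 2·2 + 5 = 9

t_a=2 t_c=5 v_peak=14 T=9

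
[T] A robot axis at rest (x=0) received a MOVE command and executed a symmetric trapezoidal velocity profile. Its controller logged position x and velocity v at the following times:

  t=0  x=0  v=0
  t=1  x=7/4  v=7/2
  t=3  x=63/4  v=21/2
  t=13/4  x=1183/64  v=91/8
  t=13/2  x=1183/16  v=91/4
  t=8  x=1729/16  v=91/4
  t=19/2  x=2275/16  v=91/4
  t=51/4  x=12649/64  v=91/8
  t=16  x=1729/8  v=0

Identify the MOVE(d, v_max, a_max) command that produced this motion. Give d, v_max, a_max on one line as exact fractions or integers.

d=1729/8 v_max=91/4 a_max=7/2

final state: t=16, x=1729/8, v=0 → d = 1729/8
a_max = (7/2−0)/(1−0) = 7/2
max v = 91/4 over t∈[13/2,19/2] → v_max = 91/4
check: 91/4·(13/2+3) = 1729/8 ✓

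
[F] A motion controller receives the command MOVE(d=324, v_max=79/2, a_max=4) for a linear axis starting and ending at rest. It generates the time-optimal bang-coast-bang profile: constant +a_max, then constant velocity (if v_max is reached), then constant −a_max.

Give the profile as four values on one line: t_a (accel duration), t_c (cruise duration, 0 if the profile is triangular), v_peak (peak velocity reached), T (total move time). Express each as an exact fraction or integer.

v_max²/a_max = (79/2)²/4 = 6241/16
324 < 6241/16 ⇒ no cruise
v_peak = √(324·4) = √1296 = 36
t_a = 36/4 = 9; t_c = 0
T = 2·9 = 18

t_a=9 t_c=0 v_peak=36 T=18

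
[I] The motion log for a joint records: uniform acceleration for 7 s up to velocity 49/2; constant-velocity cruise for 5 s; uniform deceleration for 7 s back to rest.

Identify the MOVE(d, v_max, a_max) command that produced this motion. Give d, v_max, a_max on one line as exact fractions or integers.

d=294 v_max=49/2 a_max=7/2

a_max = (49/2)/7 = 7/2
d_a = ½·49/2·7 = 343/4; d_c = 49/2·5 = 245/2
d = 2·343/4 + 245/2 = 294
t_c = 5 > 0 so v_max = 49/2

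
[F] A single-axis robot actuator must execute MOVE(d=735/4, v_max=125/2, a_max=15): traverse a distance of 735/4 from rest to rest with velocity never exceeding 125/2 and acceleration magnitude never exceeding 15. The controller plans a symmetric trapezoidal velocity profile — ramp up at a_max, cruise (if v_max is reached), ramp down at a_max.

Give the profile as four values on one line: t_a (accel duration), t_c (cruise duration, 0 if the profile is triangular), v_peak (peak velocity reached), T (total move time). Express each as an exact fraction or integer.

v_max²/a_max = (125/2)²/15 = 3125/12
735/4 < 3125/12 → triangular
v_peak = √(735/4·15) = √(11025/4) = 105/2
t_a = (105/2)/15 = 7/2; t_c = 0
T = 2·7/2 = 7

t_a=7/2 t_c=0 v_peak=105/2 T=7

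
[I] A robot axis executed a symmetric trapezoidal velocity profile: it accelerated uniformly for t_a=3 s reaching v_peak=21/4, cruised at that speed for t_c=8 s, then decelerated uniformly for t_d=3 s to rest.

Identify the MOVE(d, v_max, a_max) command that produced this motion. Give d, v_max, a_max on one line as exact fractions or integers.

d=231/4 v_max=21/4 a_max=7/4

a_max = (21/4)/3 = 7/4
d_a = ½·21/4·3 = 63/8; d_c = 21/4·8 = 42
d = 2·63/8 + 42 = 231/4
t_c = 8 > 0 ⇒ limit active, v_max = 21/4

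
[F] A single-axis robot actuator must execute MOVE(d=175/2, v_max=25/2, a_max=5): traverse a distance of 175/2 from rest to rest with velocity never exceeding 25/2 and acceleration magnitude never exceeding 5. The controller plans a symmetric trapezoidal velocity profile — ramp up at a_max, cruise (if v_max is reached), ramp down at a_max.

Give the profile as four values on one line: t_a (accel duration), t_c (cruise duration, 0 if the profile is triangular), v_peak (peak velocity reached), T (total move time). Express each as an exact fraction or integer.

vₘ²/aₘ = (25/2)²/5 = 125/4
175/2 ≥ 125/4 so v_max reached
t_a = (25/2)/5 = 5/2; v_peak = 25/2
d_cruise = 175/2 − 125/4 = 225/4; t_c = (225/4)/(25/2) = 9/2
T = 2·5/2 + 9/2 = 19/2

t_a=5/2 t_c=9/2 v_peak=25/2 T=19/2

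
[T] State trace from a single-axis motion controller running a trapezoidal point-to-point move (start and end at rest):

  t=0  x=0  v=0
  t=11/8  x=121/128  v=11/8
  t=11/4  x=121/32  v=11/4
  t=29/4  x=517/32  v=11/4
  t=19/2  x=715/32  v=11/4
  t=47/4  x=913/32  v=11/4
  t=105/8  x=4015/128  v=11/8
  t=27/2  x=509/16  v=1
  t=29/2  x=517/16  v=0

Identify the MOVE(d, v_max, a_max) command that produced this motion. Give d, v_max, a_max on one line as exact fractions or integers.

final state: t=29/2, x=517/16, v=0 → d = 517/16
a_max = (11/8−0)/(11/8−0) = 1
max v = 11/4 over t∈[11/4,47/4] → v_max = 11/4
check: 11/4·(11/4+9) = 517/16 ✓

d=517/16 v_max=11/4 a_max=1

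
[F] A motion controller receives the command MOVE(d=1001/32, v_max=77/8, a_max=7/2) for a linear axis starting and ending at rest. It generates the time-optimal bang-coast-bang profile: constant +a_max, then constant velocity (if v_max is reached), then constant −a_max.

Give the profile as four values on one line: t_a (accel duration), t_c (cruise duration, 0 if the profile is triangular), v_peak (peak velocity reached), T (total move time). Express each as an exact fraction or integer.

t_a=11/4 t_c=1/2 v_peak=77/8 T=6

vₘ²/aₘ = (77/8)²/(7/2) = 847/32
1001/32 ≥ 847/32 → trapezoidal
t_a = (77/8)/(7/2) = 11/4; v_peak = 77/8
d_cruise = 1001/32 − 847/32 = 77/16; t_c = (77/16)/(77/8) = 1/2
T = 2·11/4 + 1/2 = 6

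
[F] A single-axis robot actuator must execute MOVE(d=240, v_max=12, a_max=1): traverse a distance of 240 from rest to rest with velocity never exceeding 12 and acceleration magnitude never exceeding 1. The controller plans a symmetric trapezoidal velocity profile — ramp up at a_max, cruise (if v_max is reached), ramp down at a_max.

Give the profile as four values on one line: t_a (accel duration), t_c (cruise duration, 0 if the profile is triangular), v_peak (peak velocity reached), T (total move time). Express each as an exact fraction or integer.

t_a=12 t_c=8 v_peak=12 T=32

vₘ²/aₘ = 12²/1 = 144
240 ≥ 144 → trapezoidal
t_a = 12/1 = 12; v_peak = 12
d_cruise = 240 − 144 = 96; t_c = 96/12 = 8
T = 2·12 + 8 = 32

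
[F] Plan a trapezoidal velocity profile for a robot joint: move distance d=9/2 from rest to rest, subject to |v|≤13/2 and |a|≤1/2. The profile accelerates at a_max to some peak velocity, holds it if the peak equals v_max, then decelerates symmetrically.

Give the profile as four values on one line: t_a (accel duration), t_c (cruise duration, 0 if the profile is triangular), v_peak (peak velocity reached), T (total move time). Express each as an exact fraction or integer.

vₘ²/aₘ = (13/2)²/(1/2) = 169/2
9/2 < 169/2 ⇒ no cruise
v_peak = √(9/2·1/2) = √(9/4) = 3/2
t_a = (3/2)/(1/2) = 3; t_c = 0
T = 2·3 = 6

t_a=3 t_c=0 v_peak=3/2 T=6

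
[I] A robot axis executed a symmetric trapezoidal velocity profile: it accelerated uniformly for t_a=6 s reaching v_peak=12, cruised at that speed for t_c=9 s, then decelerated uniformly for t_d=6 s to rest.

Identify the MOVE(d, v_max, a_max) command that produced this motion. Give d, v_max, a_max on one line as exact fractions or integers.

d=180 v_max=12 a_max=2

a_max = 12/6 = 2
d_a = ½·12·6 = 36; d_c = 12·9 = 108
d = 2·36 + 108 = 180
t_c = 9 > 0 → v_max = v_peak = 12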